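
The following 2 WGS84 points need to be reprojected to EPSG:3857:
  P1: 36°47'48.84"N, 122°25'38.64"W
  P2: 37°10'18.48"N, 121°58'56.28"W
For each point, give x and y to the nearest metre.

P1: x -13628556 m, y 4410835 m; P2: x -13579008 m, y 4463081 m

Web Mercator: x = R·λ, y = R·ln tan(π/4+φ/2), R = 6378137 m.
P1 (36.7969°, -122.4274°) → (-13628555.827, 4410834.950) m.
P2 (37.1718°, -121.9823°) → (-13579007.522, 4463080.622) m.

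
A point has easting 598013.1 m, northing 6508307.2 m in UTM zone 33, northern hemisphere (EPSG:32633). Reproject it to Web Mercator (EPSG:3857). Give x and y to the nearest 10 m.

Unproject from UTM 33N (λ₀ = 15°) → φ = 58.70379984°, λ = 16.69159940°.
Web Mercator (R = 6378137 m): x = 1858100.346 m, y = 8116640.221 m.

x 1858100 m, y 8116640 m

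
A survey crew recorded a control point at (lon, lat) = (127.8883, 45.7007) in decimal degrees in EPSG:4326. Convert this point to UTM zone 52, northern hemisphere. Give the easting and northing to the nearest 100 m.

E 413500 m, N 5061400 m

Zone 52 central meridian λ₀ = 6×52 − 183 = 129°; Δλ = -1.1117°.
Transverse Mercator on WGS84 with k₀ = 0.9996 gives E = 413455.669 m, N = 5061395.026 m.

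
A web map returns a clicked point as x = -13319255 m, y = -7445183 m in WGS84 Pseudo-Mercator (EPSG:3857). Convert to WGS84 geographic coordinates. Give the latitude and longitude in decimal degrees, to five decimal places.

lat -55.42700°, lon -119.64890°

R = 6378137 m. λ = x/R = -119.64890340°.
φ = 2·arctan(exp(y/R)) − 90° = 2·arctan(0.31121) − 90° = -55.42699971°.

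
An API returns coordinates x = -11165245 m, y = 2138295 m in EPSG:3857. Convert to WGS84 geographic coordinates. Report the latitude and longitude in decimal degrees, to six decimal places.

lat 18.858597°, lon -100.299102°

R = 6378137 m. λ = x/R = -100.29910234°.
φ = 2·arctan(exp(y/R)) − 90° = 2·arctan(1.39830) − 90° = 18.85859653°.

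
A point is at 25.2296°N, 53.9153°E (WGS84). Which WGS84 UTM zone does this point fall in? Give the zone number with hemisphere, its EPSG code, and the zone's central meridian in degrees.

Zone 39N (EPSG:32639), central meridian 51°

UTM zone = ⌊(λ + 180)/6⌋ + 1; 53.9153° ∈ [48°, 54°) → zone 39.
Hemisphere: N (φ ≥ 0).
Central meridian λ₀ = 6×39 − 183 = 51°.
EPSG code: 32639.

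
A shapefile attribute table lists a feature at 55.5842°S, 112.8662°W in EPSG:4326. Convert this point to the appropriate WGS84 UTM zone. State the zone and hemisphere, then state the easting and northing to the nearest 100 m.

Longitude -112.8662° lies in the 6° band [-114°, -108°), giving zone 12; latitude is south of the equator, so 12S.
Zone 12 central meridian λ₀ = 6×12 − 183 = -111°; Δλ = -1.8662°.
Transverse Mercator on WGS84 with k₀ = 0.9996 gives E = 382370.174 m, N = 3838615.668 m.

Zone 12S: E 382400 m, N 3838600 m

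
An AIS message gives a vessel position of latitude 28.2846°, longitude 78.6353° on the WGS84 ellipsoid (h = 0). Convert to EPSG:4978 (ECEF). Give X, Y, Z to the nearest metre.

WGS84: a = 6378137 m, e² = 0.006694380; N(φ) = a/√(1−e²sin²φ) = 6382935.978 m.
X = (N+h)·cosφ·cosλ = 1107606.123 m; Y = (N+h)·cosφ·sinλ = 5510634.524 m; Z = (N(1−e²)+h)·sinφ = 3004316.440 m.

X 1107606 m, Y 5510635 m, Z 3004316 m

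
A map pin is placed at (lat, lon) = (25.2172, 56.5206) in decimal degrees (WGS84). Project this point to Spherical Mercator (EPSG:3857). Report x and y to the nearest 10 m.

x 6291840 m, y 2902450 m

Web Mercator is spherical with R = a = 6378137 m.
x = R·λ = 6378137 × 0.986470565 = 6291844.411 m.
y = R·ln tan(π/4 + φ/2) = 6378137 × 0.455061787 = 2902446.422 m.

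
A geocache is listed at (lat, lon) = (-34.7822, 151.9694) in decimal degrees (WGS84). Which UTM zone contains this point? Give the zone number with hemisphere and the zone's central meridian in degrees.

UTM zone = ⌊(λ + 180)/6⌋ + 1; 151.9694° ∈ [150°, 156°) → zone 56.
Hemisphere: S (φ < 0).
Central meridian λ₀ = 6×56 − 183 = 153°.

Zone 56S, central meridian 153°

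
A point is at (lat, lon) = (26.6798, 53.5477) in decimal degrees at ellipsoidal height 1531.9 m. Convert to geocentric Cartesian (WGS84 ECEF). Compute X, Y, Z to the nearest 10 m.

WGS84: a = 6378137 m, e² = 0.006694380; N(φ) = a/√(1−e²sin²φ) = 6382445.385 m.
X = (N+h)·cosφ·cosλ = 3389213.271 m; Y = (N+h)·cosφ·sinλ = 4588242.640 m; Z = (N(1−e²)+h)·sinφ = 2847247.004 m.

X 3389210 m, Y 4588240 m, Z 2847250 m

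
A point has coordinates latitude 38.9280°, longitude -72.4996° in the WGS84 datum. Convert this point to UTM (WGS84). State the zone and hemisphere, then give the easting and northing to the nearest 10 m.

Longitude -72.4996° lies in the 6° band [-78°, -72°), giving zone 18; latitude is north of the equator, so 18N.
Zone 18 central meridian λ₀ = 6×18 − 183 = -75°; Δλ = +2.5004°.
Transverse Mercator on WGS84 with k₀ = 0.9996 gives E = 716747.907 m, N = 4311759.492 m.

Zone 18N: E 716750 m, N 4311760 m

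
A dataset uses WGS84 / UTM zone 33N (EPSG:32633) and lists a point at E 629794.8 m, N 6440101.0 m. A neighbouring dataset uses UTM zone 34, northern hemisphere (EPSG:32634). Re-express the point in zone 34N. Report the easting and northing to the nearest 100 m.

E 276000 m, N 6444300 m

UTM 33N → geographic: φ = 58.08330018°, λ = 17.20119954°.
UTM 34N (λ₀ = 21°) forward: E = 276049.993 m, N = 6444289.620 m.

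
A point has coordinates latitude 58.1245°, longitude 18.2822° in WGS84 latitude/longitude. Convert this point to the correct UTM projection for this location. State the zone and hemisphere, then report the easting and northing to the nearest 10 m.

Longitude 18.2822° lies in the 6° band [18°, 24°), giving zone 34; latitude is north of the equator, so 34N.
Zone 34 central meridian λ₀ = 6×34 − 183 = 21°; Δλ = -2.7178°.
Transverse Mercator on WGS84 with k₀ = 0.9996 gives E = 339937.497 m, N = 6445795.974 m.

Zone 34N: E 339940 m, N 6445800 m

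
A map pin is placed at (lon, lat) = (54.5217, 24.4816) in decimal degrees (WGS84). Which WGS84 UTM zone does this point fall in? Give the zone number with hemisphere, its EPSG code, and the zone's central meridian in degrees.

UTM zone = ⌊(λ + 180)/6⌋ + 1; 54.5217° ∈ [54°, 60°) → zone 40.
Hemisphere: N (φ ≥ 0).
Central meridian λ₀ = 6×40 − 183 = 57°.
EPSG code: 32640.

Zone 40N (EPSG:32640), central meridian 57°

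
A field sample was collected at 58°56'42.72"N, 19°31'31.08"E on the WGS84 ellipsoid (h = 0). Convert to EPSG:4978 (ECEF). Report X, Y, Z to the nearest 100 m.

WGS84: a = 6378137 m, e² = 0.006694380; N(φ) = a/√(1−e²sin²φ) = 6393862.684 m.
X = (N+h)·cosφ·cosλ = 3108649.732 m; Y = (N+h)·cosφ·sinλ = 1102375.663 m; Z = (N(1−e²)+h)·sinφ = 5440789.690 m.

X 3108600 m, Y 1102400 m, Z 5440800 m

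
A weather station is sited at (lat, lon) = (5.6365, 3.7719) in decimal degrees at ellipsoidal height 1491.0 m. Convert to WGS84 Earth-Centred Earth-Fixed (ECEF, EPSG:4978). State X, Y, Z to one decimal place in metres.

WGS84: a = 6378137 m, e² = 0.006694380; N(φ) = a/√(1−e²sin²φ) = 6378342.953 m.
X = (N+h)·cosφ·cosλ = 6335234.818 m; Y = (N+h)·cosφ·sinλ = 417665.190 m; Z = (N(1−e²)+h)·sinφ = 622413.648 m.

X 6335234.8 m, Y 417665.2 m, Z 622413.6 m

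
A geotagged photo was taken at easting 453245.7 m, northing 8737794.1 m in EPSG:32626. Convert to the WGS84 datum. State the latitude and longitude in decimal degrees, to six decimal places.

Zone 26N: λ₀ = -27°, k₀ = 0.9996, false easting 500000 m.
Meridian distance M = (N − FN)/k₀ = 8741290.6 m.
Inverse transverse Mercator on WGS84 gives φ = 78.70400021°, λ = -29.13860141°.

lat 78.704000°, lon -29.138601°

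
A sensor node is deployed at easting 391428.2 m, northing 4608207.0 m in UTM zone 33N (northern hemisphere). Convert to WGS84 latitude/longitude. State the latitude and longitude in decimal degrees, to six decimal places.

Zone 33N: λ₀ = 15°, k₀ = 0.9996, false easting 500000 m.
Meridian distance M = (N − FN)/k₀ = 4610051.0 m.
Inverse transverse Mercator on WGS84 gives φ = 41.61820030°, λ = 13.69679996°.

lat 41.618200°, lon 13.696800°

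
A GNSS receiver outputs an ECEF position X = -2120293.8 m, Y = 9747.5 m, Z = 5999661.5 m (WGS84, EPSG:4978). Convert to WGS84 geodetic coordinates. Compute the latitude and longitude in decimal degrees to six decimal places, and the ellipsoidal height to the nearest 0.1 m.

lat 70.656800°, lon 179.736599°, h 4191.2 m

λ = atan2(Y, X) = 179.73659939°; p = √(X²+Y²) = 2120316.2 m.
Bowring's method on WGS84 (a = 6378137 m, b = 6356752.314 m) gives φ = 70.65680020°, h = 4191.203 m.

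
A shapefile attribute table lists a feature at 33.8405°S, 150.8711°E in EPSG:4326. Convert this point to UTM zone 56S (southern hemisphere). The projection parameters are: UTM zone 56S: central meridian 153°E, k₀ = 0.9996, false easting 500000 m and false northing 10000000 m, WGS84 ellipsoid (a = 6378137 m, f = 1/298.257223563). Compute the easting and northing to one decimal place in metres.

Zone 56 central meridian λ₀ = 6×56 − 183 = 153°; Δλ = -2.1289°.
Transverse Mercator on WGS84 with k₀ = 0.9996 gives E = 303016.659 m, N = 6253490.312 m.

E 303016.7 m, N 6253490.3 m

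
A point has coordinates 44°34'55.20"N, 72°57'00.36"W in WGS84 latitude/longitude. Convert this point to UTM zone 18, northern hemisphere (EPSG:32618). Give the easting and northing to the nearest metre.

Zone 18 central meridian λ₀ = 6×18 − 183 = -75°; Δλ = +2.0499°.
Transverse Mercator on WGS84 with k₀ = 0.9996 gives E = 662734.422 m, N = 4938561.444 m.

E 662734 m, N 4938561 m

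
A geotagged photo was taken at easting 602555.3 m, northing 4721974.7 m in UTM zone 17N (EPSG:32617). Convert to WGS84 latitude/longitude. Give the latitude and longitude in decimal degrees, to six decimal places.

Zone 17N: λ₀ = -81°, k₀ = 0.9996, false easting 500000 m.
Meridian distance M = (N − FN)/k₀ = 4723864.2 m.
Inverse transverse Mercator on WGS84 gives φ = 42.64339975°, λ = -79.74900020°.

lat 42.643400°, lon -79.749000°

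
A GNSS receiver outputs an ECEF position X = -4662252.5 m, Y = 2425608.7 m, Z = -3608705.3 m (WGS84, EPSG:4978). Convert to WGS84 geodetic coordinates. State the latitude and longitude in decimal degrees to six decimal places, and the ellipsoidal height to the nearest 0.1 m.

lat -34.655300°, lon 152.513600°, h 3919.3 m

λ = atan2(Y, X) = 152.51359961°; p = √(X²+Y²) = 5255490.1 m.
Bowring's method on WGS84 (a = 6378137 m, b = 6356752.314 m) gives φ = -34.65530004°, h = 3919.288 m.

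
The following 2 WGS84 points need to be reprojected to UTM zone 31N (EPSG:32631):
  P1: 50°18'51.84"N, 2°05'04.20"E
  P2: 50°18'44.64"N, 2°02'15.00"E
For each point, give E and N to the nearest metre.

UTM zone 31N: λ₀ = 3°, k₀ = 0.9996.
P1 (50.3144°, 2.0845°) → (434818.171, 5573988.851) m.
P2 (50.3124°, 2.0375°) → (431469.043, 5573808.682) m.

P1: E 434818 m, N 5573989 m; P2: E 431469 m, N 5573809 m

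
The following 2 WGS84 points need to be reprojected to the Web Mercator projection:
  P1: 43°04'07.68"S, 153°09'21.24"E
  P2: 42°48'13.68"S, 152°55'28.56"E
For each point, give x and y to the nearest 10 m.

P1: x 17049240 m, y -5322450 m; P2: x 17023490 m, y -5282160 m

Web Mercator: x = R·λ, y = R·ln tan(π/4+φ/2), R = 6378137 m.
P1 (-43.0688°, 153.1559°) → (17049236.800, -5322449.778) m.
P2 (-42.8038°, 152.9246°) → (17023488.602, -5282155.728) m.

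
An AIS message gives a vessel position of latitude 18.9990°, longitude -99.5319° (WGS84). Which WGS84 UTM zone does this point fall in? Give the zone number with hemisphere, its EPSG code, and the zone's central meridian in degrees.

Zone 14N (EPSG:32614), central meridian -99°

UTM zone = ⌊(λ + 180)/6⌋ + 1; -99.5319° ∈ [-102°, -96°) → zone 14.
Hemisphere: N (φ ≥ 0).
Central meridian λ₀ = 6×14 − 183 = -99°.
EPSG code: 32614.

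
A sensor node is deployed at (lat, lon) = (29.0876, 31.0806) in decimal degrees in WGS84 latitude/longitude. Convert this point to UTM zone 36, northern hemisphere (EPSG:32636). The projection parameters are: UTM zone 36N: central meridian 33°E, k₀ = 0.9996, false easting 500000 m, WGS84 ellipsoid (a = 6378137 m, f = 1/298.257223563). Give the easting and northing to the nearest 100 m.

E 313200 m, N 3219200 m

Zone 36 central meridian λ₀ = 6×36 − 183 = 33°; Δλ = -1.9194°.
Transverse Mercator on WGS84 with k₀ = 0.9996 gives E = 313189.852 m, N = 3219212.551 m.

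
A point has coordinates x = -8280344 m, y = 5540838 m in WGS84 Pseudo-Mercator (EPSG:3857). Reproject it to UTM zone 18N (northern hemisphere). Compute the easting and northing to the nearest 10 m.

E 549020 m, N 4925950 m

Web Mercator inverse (R = 6378137 m) → φ = 44.48520250°, λ = -74.38359573°.
UTM 18N forward: E = 549015.164 m, N = 4925950.268 m.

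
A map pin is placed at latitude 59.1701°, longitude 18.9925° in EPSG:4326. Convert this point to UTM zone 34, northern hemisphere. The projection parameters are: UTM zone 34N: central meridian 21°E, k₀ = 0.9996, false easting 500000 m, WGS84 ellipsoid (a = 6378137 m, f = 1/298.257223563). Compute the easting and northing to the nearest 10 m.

Zone 34 central meridian λ₀ = 6×34 − 183 = 21°; Δλ = -2.0075°.
Transverse Mercator on WGS84 with k₀ = 0.9996 gives E = 385244.989 m, N = 6560719.554 m.

E 385240 m, N 6560720 m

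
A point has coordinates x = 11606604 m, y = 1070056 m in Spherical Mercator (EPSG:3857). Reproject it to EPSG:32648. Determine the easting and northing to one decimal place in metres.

Web Mercator inverse (R = 6378137 m) → φ = 9.56769830°, λ = 104.26389770°.
UTM 48N forward: E = 419220.033 m, N = 1057702.556 m.

E 419220.0 m, N 1057702.6 m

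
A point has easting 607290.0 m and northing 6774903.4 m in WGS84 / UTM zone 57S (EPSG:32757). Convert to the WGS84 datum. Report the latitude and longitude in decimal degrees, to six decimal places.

Zone 57S: λ₀ = 159°, k₀ = 0.9996, false easting 500000 m, false northing 10000000 m.
Meridian distance M = (N − FN)/k₀ = -3226387.2 m.
Inverse transverse Mercator on WGS84 gives φ = -29.14990040°, λ = 160.10310008°.

lat -29.149900°, lon 160.103100°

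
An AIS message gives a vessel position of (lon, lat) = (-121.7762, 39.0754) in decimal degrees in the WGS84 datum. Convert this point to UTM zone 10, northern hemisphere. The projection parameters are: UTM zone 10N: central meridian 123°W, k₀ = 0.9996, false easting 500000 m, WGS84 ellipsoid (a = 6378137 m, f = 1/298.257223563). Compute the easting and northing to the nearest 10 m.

Zone 10 central meridian λ₀ = 6×10 − 183 = -123°; Δλ = +1.2238°.
Transverse Mercator on WGS84 with k₀ = 0.9996 gives E = 605860.097 m, N = 4325856.551 m.

E 605860 m, N 4325860 m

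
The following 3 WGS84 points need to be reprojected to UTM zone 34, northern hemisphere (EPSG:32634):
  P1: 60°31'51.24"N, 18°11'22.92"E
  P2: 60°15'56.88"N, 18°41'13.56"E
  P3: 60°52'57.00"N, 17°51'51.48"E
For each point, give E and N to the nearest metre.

UTM zone 34N: λ₀ = 21°, k₀ = 0.9996.
P1 (60.5309°, 18.1897°) → (345798.165, 6713832.129) m.
P2 (60.2658°, 18.6871°) → (372045.707, 6683256.359) m.
P3 (60.8825°, 17.8643°) → (329821.680, 6753769.558) m.

P1: E 345798 m, N 6713832 m; P2: E 372046 m, N 6683256 m; P3: E 329822 m, N 6753770 m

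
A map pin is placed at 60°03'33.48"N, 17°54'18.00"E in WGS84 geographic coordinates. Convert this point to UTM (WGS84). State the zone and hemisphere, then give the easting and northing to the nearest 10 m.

Zone 33N: E 661710 m, N 6661570 m

Longitude 17.9050° lies in the 6° band [12°, 18°), giving zone 33; latitude is north of the equator, so 33N.
Zone 33 central meridian λ₀ = 6×33 − 183 = 15°; Δλ = +2.9050°.
Transverse Mercator on WGS84 with k₀ = 0.9996 gives E = 661709.330 m, N = 6661568.841 m.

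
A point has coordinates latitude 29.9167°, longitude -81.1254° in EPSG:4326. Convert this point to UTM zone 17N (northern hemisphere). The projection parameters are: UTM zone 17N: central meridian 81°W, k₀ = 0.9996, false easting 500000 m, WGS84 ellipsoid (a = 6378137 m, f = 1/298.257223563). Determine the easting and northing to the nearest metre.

E 487895 m, N 3309562 m

Zone 17 central meridian λ₀ = 6×17 − 183 = -81°; Δλ = -0.1254°.
Transverse Mercator on WGS84 with k₀ = 0.9996 gives E = 487895.367 m, N = 3309561.703 m.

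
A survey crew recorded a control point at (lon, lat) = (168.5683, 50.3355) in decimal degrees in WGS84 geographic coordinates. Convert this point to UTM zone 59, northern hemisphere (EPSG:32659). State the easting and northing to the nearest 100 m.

E 327000 m, N 5578800 m

Zone 59 central meridian λ₀ = 6×59 − 183 = 171°; Δλ = -2.4317°.
Transverse Mercator on WGS84 with k₀ = 0.9996 gives E = 326952.528 m, N = 5578761.802 m.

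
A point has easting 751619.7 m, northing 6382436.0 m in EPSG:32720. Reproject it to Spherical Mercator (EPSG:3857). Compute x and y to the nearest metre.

Unproject from UTM 20S (λ₀ = -63°) → φ = -32.66709981°, λ = -60.31690022°.
Web Mercator (R = 6378137 m): x = -6714446.619 m, y = -3851199.937 m.

x -6714447 m, y -3851200 m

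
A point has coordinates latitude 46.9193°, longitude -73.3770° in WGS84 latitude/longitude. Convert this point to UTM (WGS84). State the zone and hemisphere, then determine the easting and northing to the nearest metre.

Longitude -73.3770° lies in the 6° band [-78°, -72°), giving zone 18; latitude is north of the equator, so 18N.
Zone 18 central meridian λ₀ = 6×18 − 183 = -75°; Δλ = +1.6230°.
Transverse Mercator on WGS84 with k₀ = 0.9996 gives E = 623574.089 m, N = 5197474.791 m.

Zone 18N: E 623574 m, N 5197475 m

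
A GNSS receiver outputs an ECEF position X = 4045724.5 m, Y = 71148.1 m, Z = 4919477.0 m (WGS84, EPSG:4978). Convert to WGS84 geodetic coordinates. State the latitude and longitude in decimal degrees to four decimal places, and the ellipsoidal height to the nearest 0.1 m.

lat 50.7507°, lon 1.0075°, h 4432.5 m

λ = atan2(Y, X) = 1.00749957°; p = √(X²+Y²) = 4046350.1 m.
Bowring's method on WGS84 (a = 6378137 m, b = 6356752.314 m) gives φ = 50.75070035°, h = 4432.474 m.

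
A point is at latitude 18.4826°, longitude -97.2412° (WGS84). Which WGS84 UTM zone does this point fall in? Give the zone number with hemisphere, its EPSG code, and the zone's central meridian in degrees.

Zone 14N (EPSG:32614), central meridian -99°

UTM zone = ⌊(λ + 180)/6⌋ + 1; -97.2412° ∈ [-102°, -96°) → zone 14.
Hemisphere: N (φ ≥ 0).
Central meridian λ₀ = 6×14 − 183 = -99°.
EPSG code: 32614.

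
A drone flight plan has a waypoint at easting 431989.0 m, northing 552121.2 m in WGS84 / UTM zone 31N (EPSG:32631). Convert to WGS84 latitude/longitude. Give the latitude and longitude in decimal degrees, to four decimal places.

Zone 31N: λ₀ = 3°, k₀ = 0.9996, false easting 500000 m.
Meridian distance M = (N − FN)/k₀ = 552342.1 m.
Inverse transverse Mercator on WGS84 gives φ = 4.99480000°, λ = 2.38649970°.

lat 4.9948°, lon 2.3865°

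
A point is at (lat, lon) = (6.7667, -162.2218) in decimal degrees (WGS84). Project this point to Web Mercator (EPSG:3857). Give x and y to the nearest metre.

x -18058448 m, y 755023 m

Web Mercator is spherical with R = a = 6378137 m.
x = R·λ = 6378137 × -2.831304529 = -18058448.172 m.
y = R·ln tan(π/4 + φ/2) = 6378137 × 0.118376700 = 755022.807 m.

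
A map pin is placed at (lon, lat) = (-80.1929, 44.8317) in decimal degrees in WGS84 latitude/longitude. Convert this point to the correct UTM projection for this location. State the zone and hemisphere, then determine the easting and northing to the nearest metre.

Longitude -80.1929° lies in the 6° band [-84°, -78°), giving zone 17; latitude is north of the equator, so 17N.
Zone 17 central meridian λ₀ = 6×17 − 183 = -81°; Δλ = +0.8071°.
Transverse Mercator on WGS84 with k₀ = 0.9996 gives E = 563797.790 m, N = 4964571.491 m.

Zone 17N: E 563798 m, N 4964571 m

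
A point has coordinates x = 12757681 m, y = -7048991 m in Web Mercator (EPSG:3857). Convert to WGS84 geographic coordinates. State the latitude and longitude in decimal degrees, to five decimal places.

R = 6378137 m. λ = x/R = 114.60419832°.
φ = 2·arctan(exp(y/R)) − 90° = 2·arctan(0.33115) − 90° = -53.35529926°.

lat -53.35530°, lon 114.60420°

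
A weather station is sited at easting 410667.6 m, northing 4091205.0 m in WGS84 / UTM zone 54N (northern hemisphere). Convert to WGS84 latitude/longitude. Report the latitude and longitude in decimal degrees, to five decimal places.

Zone 54N: λ₀ = 141°, k₀ = 0.9996, false easting 500000 m.
Meridian distance M = (N − FN)/k₀ = 4092842.1 m.
Inverse transverse Mercator on WGS84 gives φ = 36.96270005°, λ = 139.99649950°.

lat 36.96270°, lon 139.99650°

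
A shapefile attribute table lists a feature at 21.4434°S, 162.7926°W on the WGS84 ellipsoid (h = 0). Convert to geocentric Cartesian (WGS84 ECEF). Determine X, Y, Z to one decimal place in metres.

WGS84: a = 6378137 m, e² = 0.006694380; N(φ) = a/√(1−e²sin²φ) = 6380992.191 m.
X = (N+h)·cosφ·cosλ = -5673452.718 m; Y = (N+h)·cosφ·sinλ = -1757029.985 m; Z = (N(1−e²)+h)·sinφ = -2317158.9499 m.

X -5673452.7 m, Y -1757030.0 m, Z -2317158.9 m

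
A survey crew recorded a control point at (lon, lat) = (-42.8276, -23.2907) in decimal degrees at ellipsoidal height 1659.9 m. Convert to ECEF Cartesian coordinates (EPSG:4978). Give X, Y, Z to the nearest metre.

X 4299923 m, Y -3985622 m, Z -2506978 m

WGS84: a = 6378137 m, e² = 0.006694380; N(φ) = a/√(1−e²sin²φ) = 6381477.264 m.
X = (N+h)·cosφ·cosλ = 4299923.347 m; Y = (N+h)·cosφ·sinλ = -3985621.861 m; Z = (N(1−e²)+h)·sinφ = -2506978.229 m.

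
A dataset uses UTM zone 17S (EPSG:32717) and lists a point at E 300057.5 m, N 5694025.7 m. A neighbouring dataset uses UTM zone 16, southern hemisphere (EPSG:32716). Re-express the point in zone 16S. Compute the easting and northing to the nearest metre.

UTM 17S → geographic: φ = -38.87989987°, λ = -83.30499966°.
UTM 16S (λ₀ = -87°) forward: E = 820544.293 m, N = 5690058.138 m.

E 820544 m, N 5690058 m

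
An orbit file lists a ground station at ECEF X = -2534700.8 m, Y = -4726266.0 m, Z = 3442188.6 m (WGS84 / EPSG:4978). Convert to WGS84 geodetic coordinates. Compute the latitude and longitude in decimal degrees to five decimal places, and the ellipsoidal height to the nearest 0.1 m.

λ = atan2(Y, X) = -118.20470019°; p = √(X²+Y²) = 5363049.4 m.
Bowring's method on WGS84 (a = 6378137 m, b = 6356752.314 m) gives φ = 32.86889999°, h = 797.455 m.

lat 32.86890°, lon -118.20470°, h 797.5 m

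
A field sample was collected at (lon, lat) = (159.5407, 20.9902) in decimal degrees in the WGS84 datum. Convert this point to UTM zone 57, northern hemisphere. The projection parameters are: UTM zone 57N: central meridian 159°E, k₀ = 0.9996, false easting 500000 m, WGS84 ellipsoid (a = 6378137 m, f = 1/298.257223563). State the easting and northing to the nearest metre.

Zone 57 central meridian λ₀ = 6×57 − 183 = 159°; Δλ = +0.5407°.
Transverse Mercator on WGS84 with k₀ = 0.9996 gives E = 556198.601 m, N = 2321158.035 m.

E 556199 m, N 2321158 m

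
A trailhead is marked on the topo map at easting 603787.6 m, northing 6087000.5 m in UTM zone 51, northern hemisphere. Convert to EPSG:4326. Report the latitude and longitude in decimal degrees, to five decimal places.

lat 54.91920°, lon 124.61930°

Zone 51N: λ₀ = 123°, k₀ = 0.9996, false easting 500000 m.
Meridian distance M = (N − FN)/k₀ = 6089436.3 m.
Inverse transverse Mercator on WGS84 gives φ = 54.91920022°, λ = 124.61929975°.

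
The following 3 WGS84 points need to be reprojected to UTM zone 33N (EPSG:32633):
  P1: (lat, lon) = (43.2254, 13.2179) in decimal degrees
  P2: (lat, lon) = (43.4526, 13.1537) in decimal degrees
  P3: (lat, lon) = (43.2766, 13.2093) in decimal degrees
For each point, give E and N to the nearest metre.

P1: E 355275 m, N 4787387 m; P2: E 350619 m, N 4812733 m; P3: E 354698 m, N 4793088 m

UTM zone 33N: λ₀ = 15°, k₀ = 0.9996.
P1 (43.2254°, 13.2179°) → (355274.567, 4787387.297) m.
P2 (43.4526°, 13.1537°) → (350618.962, 4812732.854) m.
P3 (43.2766°, 13.2093°) → (354697.948, 4793088.312) m.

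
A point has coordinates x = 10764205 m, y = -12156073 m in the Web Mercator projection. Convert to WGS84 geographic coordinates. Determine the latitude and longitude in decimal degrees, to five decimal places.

lat -73.08540°, lon 96.69650°

R = 6378137 m. λ = x/R = 96.69649873°.
φ = 2·arctan(exp(y/R)) − 90° = 2·arctan(0.14869) − 90° = -73.08539949°.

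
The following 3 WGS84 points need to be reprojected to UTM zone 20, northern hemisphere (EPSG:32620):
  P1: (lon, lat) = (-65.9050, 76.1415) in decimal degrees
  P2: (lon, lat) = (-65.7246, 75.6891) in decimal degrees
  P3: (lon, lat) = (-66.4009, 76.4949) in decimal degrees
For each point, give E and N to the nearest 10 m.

UTM zone 20N: λ₀ = -63°, k₀ = 0.9996.
P1 (76.1415°, -65.9050°) → (422356.683, 8452885.982) m.
P2 (75.6891°, -65.7246°) → (424847.248, 8402226.373) m.
P3 (76.4949°, -66.4009°) → (411388.710, 8492967.013) m.

P1: E 422360 m, N 8452890 m; P2: E 424850 m, N 8402230 m; P3: E 411390 m, N 8492970 m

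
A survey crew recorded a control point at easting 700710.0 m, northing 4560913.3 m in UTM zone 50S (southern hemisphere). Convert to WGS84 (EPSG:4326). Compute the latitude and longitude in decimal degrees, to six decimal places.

Zone 50S: λ₀ = 117°, k₀ = 0.9996, false easting 500000 m, false northing 10000000 m.
Meridian distance M = (N − FN)/k₀ = -5441263.2 m.
Inverse transverse Mercator on WGS84 gives φ = -49.07189998°, λ = 119.74820062°.

lat -49.071900°, lon 119.748201°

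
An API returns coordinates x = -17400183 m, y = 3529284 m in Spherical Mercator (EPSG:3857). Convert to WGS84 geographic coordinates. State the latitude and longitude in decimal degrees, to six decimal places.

R = 6378137 m. λ = x/R = -156.30850335°.
φ = 2·arctan(exp(y/R)) − 90° = 2·arctan(1.73905) − 90° = 30.20000022°.

lat 30.200000°, lon -156.308503°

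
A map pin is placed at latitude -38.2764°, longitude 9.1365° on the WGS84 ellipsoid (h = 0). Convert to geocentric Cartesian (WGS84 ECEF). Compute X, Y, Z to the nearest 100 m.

X 4949900 m, Y 796100 m, Z -3929600 m

WGS84: a = 6378137 m, e² = 0.006694380; N(φ) = a/√(1−e²sin²φ) = 6386344.908 m.
X = (N+h)·cosφ·cosλ = 4949875.702 m; Y = (N+h)·cosφ·sinλ = 796076.157 m; Z = (N(1−e²)+h)·sinφ = -3929574.602 m.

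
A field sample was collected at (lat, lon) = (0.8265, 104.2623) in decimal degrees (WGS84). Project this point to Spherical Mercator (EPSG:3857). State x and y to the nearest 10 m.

x 11606430 m, y 92010 m

Web Mercator is spherical with R = a = 6378137 m.
x = R·λ = 6378137 × 1.819720421 = 11606426.145 m.
y = R·ln tan(π/4 + φ/2) = 6378137 × 0.014425647 = 92008.750 m.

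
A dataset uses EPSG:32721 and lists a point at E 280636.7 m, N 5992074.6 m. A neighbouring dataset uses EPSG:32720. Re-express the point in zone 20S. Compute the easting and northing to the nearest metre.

UTM 21S → geographic: φ = -36.19130031°, λ = -59.43959970°.
UTM 20S (λ₀ = -63°) forward: E = 820176.494 m, N = 5988954.688 m.

E 820176 m, N 5988955 m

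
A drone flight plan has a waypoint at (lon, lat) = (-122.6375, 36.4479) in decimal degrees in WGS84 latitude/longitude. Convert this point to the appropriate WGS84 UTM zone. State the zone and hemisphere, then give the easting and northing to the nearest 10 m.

Longitude -122.6375° lies in the 6° band [-126°, -120°), giving zone 10; latitude is north of the equator, so 10N.
Zone 10 central meridian λ₀ = 6×10 − 183 = -123°; Δλ = +0.3625°.
Transverse Mercator on WGS84 with k₀ = 0.9996 gives E = 532485.583 m, N = 4033690.025 m.

Zone 10N: E 532490 m, N 4033690 m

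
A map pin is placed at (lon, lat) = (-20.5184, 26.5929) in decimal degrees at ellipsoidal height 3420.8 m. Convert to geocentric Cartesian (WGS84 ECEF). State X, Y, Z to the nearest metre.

X 5348018 m, Y -2001500 m, Z 2839484 m

WGS84: a = 6378137 m, e² = 0.006694380; N(φ) = a/√(1−e²sin²φ) = 6382419.381 m.
X = (N+h)·cosφ·cosλ = 5348018.292 m; Y = (N+h)·cosφ·sinλ = -2001499.890 m; Z = (N(1−e²)+h)·sinφ = 2839484.015 m.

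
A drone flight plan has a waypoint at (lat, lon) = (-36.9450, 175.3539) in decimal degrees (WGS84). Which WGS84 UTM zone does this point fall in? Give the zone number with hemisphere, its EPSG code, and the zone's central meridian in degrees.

UTM zone = ⌊(λ + 180)/6⌋ + 1; 175.3539° ∈ [174°, 180°) → zone 60.
Hemisphere: S (φ < 0).
Central meridian λ₀ = 6×60 − 183 = 177°.
EPSG code: 32760.

Zone 60S (EPSG:32760), central meridian 177°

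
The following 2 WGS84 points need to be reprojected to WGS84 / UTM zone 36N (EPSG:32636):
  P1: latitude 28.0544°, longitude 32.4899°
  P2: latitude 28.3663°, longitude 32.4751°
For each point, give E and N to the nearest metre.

UTM zone 36N: λ₀ = 33°, k₀ = 0.9996.
P1 (28.0544°, 32.4899°) → (449870.519, 3103333.512) m.
P2 (28.3663°, 32.4751°) → (448565.682, 3137892.320) m.

P1: E 449871 m, N 3103334 m; P2: E 448566 m, N 3137892 m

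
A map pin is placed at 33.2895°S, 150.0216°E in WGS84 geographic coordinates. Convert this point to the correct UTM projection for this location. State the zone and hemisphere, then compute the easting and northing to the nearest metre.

Zone 56S: E 222632 m, N 6312659 m

Longitude 150.0216° lies in the 6° band [150°, 156°), giving zone 56; latitude is south of the equator, so 56S.
Zone 56 central meridian λ₀ = 6×56 − 183 = 153°; Δλ = -2.9784°.
Transverse Mercator on WGS84 with k₀ = 0.9996 gives E = 222632.443 m, N = 6312659.252 m.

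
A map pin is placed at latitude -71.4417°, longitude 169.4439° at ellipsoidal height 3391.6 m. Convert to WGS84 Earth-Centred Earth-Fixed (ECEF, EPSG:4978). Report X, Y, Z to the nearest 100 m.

WGS84: a = 6378137 m, e² = 0.006694380; N(φ) = a/√(1−e²sin²φ) = 6397410.305 m.
X = (N+h)·cosφ·cosλ = -2002702.398 m; Y = (N+h)·cosφ·sinλ = 373207.582 m; Z = (N(1−e²)+h)·sinφ = -6027362.396 m.

X -2002700 m, Y 373200 m, Z -6027400 m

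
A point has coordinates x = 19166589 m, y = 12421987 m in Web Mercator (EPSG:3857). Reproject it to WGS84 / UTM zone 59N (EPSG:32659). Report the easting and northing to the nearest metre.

E 536705 m, N 8186373 m

Web Mercator inverse (R = 6378137 m) → φ = 73.76670092°, λ = 172.17639843°.
UTM 59N forward: E = 536705.282 m, N = 8186372.5002 m.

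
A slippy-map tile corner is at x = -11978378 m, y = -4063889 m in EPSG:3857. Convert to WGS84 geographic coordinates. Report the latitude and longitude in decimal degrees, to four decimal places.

lat -34.2609°, lon -107.6036°

R = 6378137 m. λ = x/R = -107.60360036°.
φ = 2·arctan(exp(y/R)) − 90° = 2·arctan(0.52879) − 90° = -34.26090332°.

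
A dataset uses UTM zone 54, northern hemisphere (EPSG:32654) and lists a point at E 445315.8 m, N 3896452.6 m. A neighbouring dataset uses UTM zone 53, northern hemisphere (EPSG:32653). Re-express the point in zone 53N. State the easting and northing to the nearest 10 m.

E 991670 m, N 3909670 m

UTM 54N → geographic: φ = 35.20959981°, λ = 140.39919962°.
UTM 53N (λ₀ = 135°) forward: E = 991671.647 m, N = 3909667.454 m.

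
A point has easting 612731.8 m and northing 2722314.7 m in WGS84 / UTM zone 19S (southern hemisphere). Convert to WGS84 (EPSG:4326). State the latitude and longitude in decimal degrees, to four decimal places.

lat -65.6015°, lon -66.5538°

Zone 19S: λ₀ = -69°, k₀ = 0.9996, false easting 500000 m, false northing 10000000 m.
Meridian distance M = (N − FN)/k₀ = -7280597.5 m.
Inverse transverse Mercator on WGS84 gives φ = -65.60149999°, λ = -66.55379903°.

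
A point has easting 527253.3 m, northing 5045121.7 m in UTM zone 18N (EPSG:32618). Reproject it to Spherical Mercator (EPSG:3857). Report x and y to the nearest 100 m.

x -8310100 m, y 5710000 m

Unproject from UTM 18N (λ₀ = -75°) → φ = 45.55910025°, λ = -74.65080024°.
Web Mercator (R = 6378137 m): x = -8310089.070 m, y = 5709974.056 m.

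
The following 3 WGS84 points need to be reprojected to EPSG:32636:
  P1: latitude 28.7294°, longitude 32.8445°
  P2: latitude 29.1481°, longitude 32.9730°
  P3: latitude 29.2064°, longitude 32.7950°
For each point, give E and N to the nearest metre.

UTM zone 36N: λ₀ = 33°, k₀ = 0.9996.
P1 (28.7294°, 32.8445°) → (484815.022, 3178015.962) m.
P2 (29.1481°, 32.9730°) → (497373.959, 3224394.309) m.
P3 (29.2064°, 32.7950°) → (480072.787, 3230870.714) m.

P1: E 484815 m, N 3178016 m; P2: E 497374 m, N 3224394 m; P3: E 480073 m, N 3230871 m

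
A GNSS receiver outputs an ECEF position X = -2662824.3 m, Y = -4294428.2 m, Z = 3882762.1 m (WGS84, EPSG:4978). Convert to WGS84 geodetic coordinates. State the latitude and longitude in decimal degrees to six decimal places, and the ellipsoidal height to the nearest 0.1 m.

λ = atan2(Y, X) = -121.80159978°; p = √(X²+Y²) = 5052993.8 m.
Bowring's method on WGS84 (a = 6378137 m, b = 6356752.314 m) gives φ = 37.72499967°, h = 2313.991 m.

lat 37.725000°, lon -121.801600°, h 2314.0 m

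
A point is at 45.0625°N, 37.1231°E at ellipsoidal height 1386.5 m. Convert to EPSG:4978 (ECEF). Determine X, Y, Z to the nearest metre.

WGS84: a = 6378137 m, e² = 0.006694380; N(φ) = a/√(1−e²sin²φ) = 6388861.696 m.
X = (N+h)·cosφ·cosλ = 3598921.594 m; Y = (N+h)·cosφ·sinλ = 2724124.634 m; Z = (N(1−e²)+h)·sinφ = 4493238.606 m.

X 3598922 m, Y 2724125 m, Z 4493239 m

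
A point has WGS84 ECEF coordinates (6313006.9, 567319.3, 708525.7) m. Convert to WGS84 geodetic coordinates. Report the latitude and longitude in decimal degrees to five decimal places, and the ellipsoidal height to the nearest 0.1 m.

λ = atan2(Y, X) = 5.13510010°; p = √(X²+Y²) = 6338446.8 m.
Bowring's method on WGS84 (a = 6378137 m, b = 6356752.314 m) gives φ = 6.42079969°, h = 52.338 m.

lat 6.42080°, lon 5.13510°, h 52.3 m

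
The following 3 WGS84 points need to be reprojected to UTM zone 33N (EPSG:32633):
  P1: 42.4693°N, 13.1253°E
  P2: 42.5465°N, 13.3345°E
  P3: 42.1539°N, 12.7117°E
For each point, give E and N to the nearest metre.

P1: E 345885 m, N 4703587 m; P2: E 363252 m, N 4711801 m; P3: E 310941 m, N 4669398 m

UTM zone 33N: λ₀ = 15°, k₀ = 0.9996.
P1 (42.4693°, 13.1253°) → (345885.344, 4703586.888) m.
P2 (42.5465°, 13.3345°) → (363252.068, 4711800.535) m.
P3 (42.1539°, 12.7117°) → (310940.690, 4669398.244) m.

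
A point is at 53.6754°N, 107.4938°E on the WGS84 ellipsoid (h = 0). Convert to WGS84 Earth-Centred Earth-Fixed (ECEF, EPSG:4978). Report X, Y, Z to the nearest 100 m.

X -1138200 m, Y 3611300 m, Z 5115400 m

WGS84: a = 6378137 m, e² = 0.006694380; N(φ) = a/√(1−e²sin²φ) = 6392040.084 m.
X = (N+h)·cosφ·cosλ = -1138196.688 m; Y = (N+h)·cosφ·sinλ = 3611261.248 m; Z = (N(1−e²)+h)·sinφ = 5115425.280 m.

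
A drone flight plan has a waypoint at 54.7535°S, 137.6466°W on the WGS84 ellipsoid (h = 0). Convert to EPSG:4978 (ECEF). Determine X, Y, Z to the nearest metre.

X -2726212 m, Y -2485310 m, Z -5185596 m

WGS84: a = 6378137 m, e² = 0.006694380; N(φ) = a/√(1−e²sin²φ) = 6392423.701 m.
X = (N+h)·cosφ·cosλ = -2726211.849 m; Y = (N+h)·cosφ·sinλ = -2485310.455 m; Z = (N(1−e²)+h)·sinφ = -5185595.886 m.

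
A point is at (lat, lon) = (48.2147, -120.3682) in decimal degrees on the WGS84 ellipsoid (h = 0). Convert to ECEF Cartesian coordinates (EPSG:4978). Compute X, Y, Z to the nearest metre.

WGS84: a = 6378137 m, e² = 0.006694380; N(φ) = a/√(1−e²sin²φ) = 6390039.965 m.
X = (N+h)·cosφ·cosλ = -2152626.209 m; Y = (N+h)·cosφ·sinλ = -3673732.633 m; Z = (N(1−e²)+h)·sinφ = 4732817.215 m.

X -2152626 m, Y -3673733 m, Z 4732817 m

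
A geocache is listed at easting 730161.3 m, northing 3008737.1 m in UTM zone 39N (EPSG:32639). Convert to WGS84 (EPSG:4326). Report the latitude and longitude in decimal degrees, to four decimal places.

Zone 39N: λ₀ = 51°, k₀ = 0.9996, false easting 500000 m.
Meridian distance M = (N − FN)/k₀ = 3009941.1 m.
Inverse transverse Mercator on WGS84 gives φ = 27.18209959°, λ = 53.32320009°.

lat 27.1821°, lon 53.3232°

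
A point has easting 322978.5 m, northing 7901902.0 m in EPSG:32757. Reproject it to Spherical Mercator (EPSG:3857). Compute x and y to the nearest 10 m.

Unproject from UTM 57S (λ₀ = 159°) → φ = -18.96770034°, λ = 157.31859964°.
Web Mercator (R = 6378137 m): x = 17512626.405 m, y = -2151133.522 m.

x 17512630 m, y -2151130 m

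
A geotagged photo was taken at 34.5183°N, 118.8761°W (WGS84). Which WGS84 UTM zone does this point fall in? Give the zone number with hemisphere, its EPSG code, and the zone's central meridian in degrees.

Zone 11N (EPSG:32611), central meridian -117°

UTM zone = ⌊(λ + 180)/6⌋ + 1; -118.8761° ∈ [-120°, -114°) → zone 11.
Hemisphere: N (φ ≥ 0).
Central meridian λ₀ = 6×11 − 183 = -117°.
EPSG code: 32611.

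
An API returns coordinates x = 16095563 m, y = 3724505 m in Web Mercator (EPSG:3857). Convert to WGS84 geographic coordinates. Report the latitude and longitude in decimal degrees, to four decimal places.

R = 6378137 m. λ = x/R = 144.58890249°.
φ = 2·arctan(exp(y/R)) − 90° = 2·arctan(1.79310) − 90° = 31.70389732°.

lat 31.7039°, lon 144.5889°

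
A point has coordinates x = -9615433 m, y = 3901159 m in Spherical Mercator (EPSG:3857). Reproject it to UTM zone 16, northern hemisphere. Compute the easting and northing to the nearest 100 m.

Web Mercator inverse (R = 6378137 m) → φ = 33.04410027°, λ = -86.37690427°.
UTM 16N forward: E = 558178.501 m, N = 3656348.424 m.

E 558200 m, N 3656300 m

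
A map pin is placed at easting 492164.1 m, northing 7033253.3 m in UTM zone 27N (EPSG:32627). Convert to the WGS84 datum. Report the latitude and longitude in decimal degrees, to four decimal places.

Zone 27N: λ₀ = -21°, k₀ = 0.9996, false easting 500000 m.
Meridian distance M = (N − FN)/k₀ = 7036067.7 m.
Inverse transverse Mercator on WGS84 gives φ = 63.42769958°, λ = -21.15700047°.

lat 63.4277°, lon -21.1570°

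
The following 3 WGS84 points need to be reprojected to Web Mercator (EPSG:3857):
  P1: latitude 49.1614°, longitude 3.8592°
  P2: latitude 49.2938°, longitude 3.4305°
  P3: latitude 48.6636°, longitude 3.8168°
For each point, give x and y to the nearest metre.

P1: x 429604 m, y 6302292 m; P2: x 381882 m, y 6324861 m; P3: x 424884 m, y 6217973 m

Web Mercator: x = R·λ, y = R·ln tan(π/4+φ/2), R = 6378137 m.
P1 (49.1614°, 3.8592°) → (429604.179, 6302292.103) m.
P2 (49.2938°, 3.4305°) → (381881.513, 6324860.941) m.
P3 (48.6636°, 3.8168°) → (424884.232, 6217972.927) m.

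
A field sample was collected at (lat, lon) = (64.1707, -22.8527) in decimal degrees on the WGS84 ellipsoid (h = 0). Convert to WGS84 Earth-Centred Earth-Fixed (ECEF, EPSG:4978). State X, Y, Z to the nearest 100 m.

X 2567700 m, Y -1082200 m, Z 5718000 m

WGS84: a = 6378137 m, e² = 0.006694380; N(φ) = a/√(1−e²sin²φ) = 6395503.926 m.
X = (N+h)·cosφ·cosλ = 2567746.397 m; Y = (N+h)·cosφ·sinλ = -1082161.391 m; Z = (N(1−e²)+h)·sinφ = 5718031.388 m.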